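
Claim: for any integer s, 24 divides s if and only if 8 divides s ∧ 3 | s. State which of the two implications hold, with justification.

Both directions hold.

(⇒) If 24 ∣ s, write s = 24q. Since 24 = 3·8, s = 8·(3q), so 8 ∣ s; and since 24 = 8·3, s = 3·(8q), so 3 ∣ s.

(⇐) Suppose 8 ∣ s and 3 ∣ s. Any common multiple of 8 and 3 is a multiple of their lcm; here gcd(8, 3) = 1, so lcm(8, 3) = 8·3 = 24, so 24 ∣ s.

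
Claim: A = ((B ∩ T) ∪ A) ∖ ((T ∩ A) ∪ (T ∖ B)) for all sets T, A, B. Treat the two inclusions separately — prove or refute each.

(⊆) This inclusion fails. Take T = {1}, A = {1}, B = ∅; then 1 ∈ A but 1 ∉ ((B ∩ T) ∪ A) ∖ ((T ∩ A) ∪ (T ∖ B)).

(⊇) This inclusion fails. Take T = {1}, A = ∅, B = {1}; then 1 ∈ ((B ∩ T) ∪ A) ∖ ((T ∩ A) ∪ (T ∖ B)) but 1 ∉ A.

Neither inclusion holds.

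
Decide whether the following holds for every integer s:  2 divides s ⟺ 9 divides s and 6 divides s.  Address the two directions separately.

Not equivalent: only (⇐) holds.

(⟹) This fails: take s = 2. Certainly 2 ∣ 2, but 9 ∤ 2.

(⟸) Suppose 9 ∣ s and 6 ∣ s. Any common multiple of 9 and 6 is a multiple of their lcm; here lcm(9, 6) = 9·6/gcd(9, 6) = 54/3 = 18, so 18 ∣ s. Since 2 ∣ 18, it follows that 2 ∣ s.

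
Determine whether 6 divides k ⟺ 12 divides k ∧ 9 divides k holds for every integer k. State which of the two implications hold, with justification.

(→) This fails: take k = 6. Certainly 6 ∣ 6, but 12 ∤ 6.

(←) Suppose 12 ∣ k and 9 ∣ k. Any common multiple of 12 and 9 is a multiple of their lcm; here lcm(12, 9) = 12·9/gcd(12, 9) = 108/3 = 36, so 36 ∣ k. Since 6 ∣ 36, it follows that 6 ∣ k.

The forward direction fails; the converse holds.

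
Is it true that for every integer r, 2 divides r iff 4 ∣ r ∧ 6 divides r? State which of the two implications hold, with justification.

Not equivalent: only (⇐) holds.

(⟹) This fails: take r = 2. Certainly 2 ∣ 2, but 4 ∤ 2.

(⟸) Suppose 4 ∣ r and 6 ∣ r. Any common multiple of 4 and 6 is a multiple of their lcm; here lcm(4, 6) = 4·6/gcd(4, 6) = 24/2 = 12, so 12 ∣ r. Since 2 ∣ 12, it follows that 2 ∣ r.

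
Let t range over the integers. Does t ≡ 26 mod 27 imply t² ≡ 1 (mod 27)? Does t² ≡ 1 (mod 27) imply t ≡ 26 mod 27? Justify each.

Only the forward direction holds.

[⇒] Suppose t ≡ 26 mod 27. Write t = 27j + 26. Then (27j + 26)² = 729j² + 1404j + 676 = 27(27j² + 52j + 25) + 1, so t² ≡ 1 (mod 27).

[⇐] This fails: take t = 1. Then 1² = 1 ≡ 1 (mod 27), yet 1 ≡ 1 (mod 27), not 26.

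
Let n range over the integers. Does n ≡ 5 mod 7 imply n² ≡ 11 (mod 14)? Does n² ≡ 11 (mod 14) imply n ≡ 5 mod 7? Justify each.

(⇒) This fails: take n = 12. Then 12 ≡ 5 (mod 7), but 12² = 144 ≡ 4 (mod 14), not 11.

(⇐) This fails: take n = 9. Then 9² = 81 ≡ 11 (mod 14), yet 9 ≡ 2 (mod 7), not 5.

Both directions fail.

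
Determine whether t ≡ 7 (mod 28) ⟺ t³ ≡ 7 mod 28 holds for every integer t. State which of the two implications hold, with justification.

Equivalent; both directions hold.

(⇐) Suppose t³ ≡ 7 (mod 28). The only residue r in {0, …, 27} with r³ ≡ 7 (mod 28) is r = 7, so t ≡ 7 (mod 28).

(⇒) Suppose t ≡ 7 (mod 28). Write t = 28j + 7. Then (28j + 7)³ = 21952j³ + 16464j² + 4116j + 343 = 28(784j³ + 588j² + 147j + 12) + 7, so t³ ≡ 7 (mod 28).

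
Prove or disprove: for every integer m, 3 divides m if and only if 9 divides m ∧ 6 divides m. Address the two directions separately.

Only the converse holds.

[⇒] This fails: take m = 3. Certainly 3 ∣ 3, but 9 ∤ 3.

[⇐] Suppose 9 ∣ m and 6 ∣ m. Any common multiple of 9 and 6 is a multiple of their lcm; here lcm(9, 6) = 9·6/gcd(9, 6) = 54/3 = 18, so 18 ∣ m. Since 3 ∣ 18, it follows that 3 ∣ m.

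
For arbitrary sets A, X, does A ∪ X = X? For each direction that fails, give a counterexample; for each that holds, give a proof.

(⟹) This inclusion fails. Take A = {1}, X = ∅; then 1 ∈ A ∪ X but 1 ∉ X.

(⟸) Let x ∈ X. Then either x ∈ X and x ∉ A; or x ∈ A ∩ X. In each case x ∈ A ∪ X, so X ⊆ A ∪ X.

(⊆) fails; (⊇) holds.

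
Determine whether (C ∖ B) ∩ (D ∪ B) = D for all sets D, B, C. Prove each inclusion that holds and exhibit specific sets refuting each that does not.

The sets are not equal: only the forward inclusion holds.

(⊆) Let x ∈ (C ∖ B) ∩ (D ∪ B). Then x ∈ D ∩ C and x ∉ B, from which x ∈ D.

(⊇) This inclusion fails. Take D = {1}, B = ∅, C = ∅; then 1 ∈ D but 1 ∉ (C ∖ B) ∩ (D ∪ B).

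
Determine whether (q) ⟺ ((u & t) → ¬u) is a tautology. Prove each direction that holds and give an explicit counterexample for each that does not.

(⇒) fails and (⇐) fails.

(⇒) This fails. Under q = T, u = T, t = T, the left side is true but the right side is false.

(⇐) This fails. Under q = F, u = F, t = F, the left side is false but the right side is true.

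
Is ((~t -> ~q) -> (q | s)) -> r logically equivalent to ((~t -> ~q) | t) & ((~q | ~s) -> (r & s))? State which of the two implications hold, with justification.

Both directions fail.

Forward direction. This fails. Under q = F, s = F, r = F, t = F, the left side is true but the right side is false.

Converse. This fails. Under q = T, s = T, r = F, t = T, the left side is false but the right side is true.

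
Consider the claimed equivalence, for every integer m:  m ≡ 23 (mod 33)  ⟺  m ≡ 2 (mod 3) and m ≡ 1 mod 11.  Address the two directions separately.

Forward direction. Suppose m ≡ 23 (mod 33); write m = 33j + 23. Since 3 ∣ 33, reducing mod 3 gives m ≡ 23 ≡ 2 (mod 3); since 11 ∣ 33, reducing mod 11 gives m ≡ 23 ≡ 1 (mod 11).

Converse. If m ≡ 2 (mod 3) and m ≡ 1 (mod 11), then by the Chinese remainder theorem m ≡ 23 (mod 33). This is exactly m ≡ 23 (mod 33).

Equivalent; both directions hold.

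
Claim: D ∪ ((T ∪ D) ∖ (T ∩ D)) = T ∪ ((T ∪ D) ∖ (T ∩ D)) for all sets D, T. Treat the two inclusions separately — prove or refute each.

(⊆) Let x ∈ D ∪ ((T ∪ D) ∖ (T ∩ D)). Then either x ∈ D and x ∉ T; or x ∈ T and x ∉ D; or x ∈ D ∩ T. In each case x ∈ T ∪ ((T ∪ D) ∖ (T ∩ D)), so D ∪ ((T ∪ D) ∖ (T ∩ D)) ⊆ T ∪ ((T ∪ D) ∖ (T ∩ D)).

(⊇) Let x ∈ T ∪ ((T ∪ D) ∖ (T ∩ D)). Then either x ∈ D and x ∉ T; or x ∈ T and x ∉ D; or x ∈ D ∩ T. In each case x ∈ D ∪ ((T ∪ D) ∖ (T ∩ D)), so T ∪ ((T ∪ D) ∖ (T ∩ D)) ⊆ D ∪ ((T ∪ D) ∖ (T ∩ D)).

Both inclusions hold.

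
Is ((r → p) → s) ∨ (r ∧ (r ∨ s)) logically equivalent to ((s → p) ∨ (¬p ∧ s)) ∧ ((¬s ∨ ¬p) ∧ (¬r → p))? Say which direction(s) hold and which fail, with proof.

(→) This fails. Under p = F, r = F, s = T, the left side is true but the right side is false.

(←) This fails. Under p = T, r = F, s = F, the left side is false but the right side is true.

(⇒) fails and (⇐) fails.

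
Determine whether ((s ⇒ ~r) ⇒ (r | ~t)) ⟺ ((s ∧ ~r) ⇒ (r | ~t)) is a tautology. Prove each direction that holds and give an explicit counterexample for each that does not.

(⇒) Assume the antecedent. If r is true, (s ∧ ~r) ⇒ (r | ~t) reduces to true regardless of the other variables. If r is false, the antecedent forces (r = F, t = F, s = F) or (r = F, t = F, s = T), and (s ∧ ~r) ⇒ (r | ~t) holds there. Either way (s ∧ ~r) ⇒ (r | ~t) holds.

(⇐) This fails. Under r = F, t = T, s = F, the left side is false but the right side is true.

Not equivalent: only (⇒) holds.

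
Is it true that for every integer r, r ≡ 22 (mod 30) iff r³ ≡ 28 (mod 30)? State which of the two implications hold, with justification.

Converse. Suppose r³ ≡ 28 (mod 30). The only residue r in {0, …, 29} with r³ ≡ 28 (mod 30) is r = 22, so r ≡ 22 (mod 30).

Forward direction. Suppose r ≡ 22 (mod 30). Write r = 30j + 22. Then (30j + 22)³ = 27000j³ + 59400j² + 43560j + 10648 = 30(900j³ + 1980j² + 1452j + 354) + 28, so r³ ≡ 28 (mod 30).

Both directions hold; the statement is true.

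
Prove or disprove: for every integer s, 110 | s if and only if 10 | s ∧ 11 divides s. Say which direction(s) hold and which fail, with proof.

Both implications hold.

(→) If 110 ∣ s, write s = 110q. Since 110 = 11·10, s = 10·(11q), so 10 ∣ s; and since 110 = 10·11, s = 11·(10q), so 11 ∣ s.

(←) Suppose 10 ∣ s and 11 ∣ s. Any common multiple of 10 and 11 is a multiple of their lcm; here gcd(10, 11) = 1, so lcm(10, 11) = 10·11 = 110, so 110 ∣ s.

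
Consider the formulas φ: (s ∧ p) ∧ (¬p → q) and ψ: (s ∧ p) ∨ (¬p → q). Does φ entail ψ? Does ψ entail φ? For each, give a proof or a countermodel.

Forward direction. Assume the antecedent. If s is true, the antecedent forces (s = T, p = T, q = F) or (s = T, p = T, q = T), and (s ∧ p) ∨ (¬p → q) holds there. If s is false, the antecedent cannot hold. Either way (s ∧ p) ∨ (¬p → q) holds.

Converse. This fails. Under s = F, p = T, q = F, the left side is false but the right side is true.

Only the forward implication holds.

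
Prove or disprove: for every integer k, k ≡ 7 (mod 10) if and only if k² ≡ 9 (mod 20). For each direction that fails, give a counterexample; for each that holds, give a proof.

(→) Suppose k ≡ 7 (mod 10). Working modulo 20, k ∈ {7, 17}; for each such r, r² ≡ 9 (mod 20).

(←) This fails: take k = 3. Then 3² = 9 ≡ 9 (mod 20), yet 3 ≡ 3 (mod 10), not 7.

(⇒) holds; (⇐) fails.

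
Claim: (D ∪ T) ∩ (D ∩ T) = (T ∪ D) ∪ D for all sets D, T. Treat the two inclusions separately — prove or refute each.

Only the forward inclusion holds.

Forward inclusion. Let x ∈ (D ∪ T) ∩ (D ∩ T). Then x ∈ D ∩ T, from which x ∈ (T ∪ D) ∪ D.

Reverse inclusion. This inclusion fails. Take D = {1}, T = ∅; then 1 ∈ (T ∪ D) ∪ D but 1 ∉ (D ∪ T) ∩ (D ∩ T).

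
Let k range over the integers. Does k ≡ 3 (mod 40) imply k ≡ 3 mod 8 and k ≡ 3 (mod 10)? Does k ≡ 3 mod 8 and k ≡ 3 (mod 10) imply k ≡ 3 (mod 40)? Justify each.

Both directions hold.

(→) Suppose k ≡ 3 (mod 40); write k = 40j + 3. Since 8 ∣ 40, reducing mod 8 gives k ≡ 3 (mod 8); since 10 ∣ 40, reducing mod 10 gives k ≡ 3 (mod 10).

(←) Conversely, if k ≡ 3 (mod 8) and k ≡ 3 (mod 10), then by the Chinese remainder theorem k ≡ 3 (mod 40). This is exactly k ≡ 3 (mod 40).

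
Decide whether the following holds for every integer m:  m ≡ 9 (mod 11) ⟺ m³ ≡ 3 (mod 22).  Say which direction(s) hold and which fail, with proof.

(⇒) fails; (⇐) holds.

(→) This fails: take m = 20. Then 20 ≡ 9 (mod 11), but 20³ = 8000 ≡ 14 (mod 22), not 3.

(←) Conversely, the residues r modulo 22 with r³ ≡ 3 (mod 22) are exactly {9}, and each is ≡ 9 (mod 11).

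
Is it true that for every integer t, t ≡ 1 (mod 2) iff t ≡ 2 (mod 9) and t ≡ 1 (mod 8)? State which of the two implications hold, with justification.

(⇒) fails; (⇐) holds.

(←) If t ≡ 2 (mod 9) and t ≡ 1 (mod 8), then by the Chinese remainder theorem t ≡ 65 (mod 72). Since 65 ≡ 1 (mod 2) and 2 ∣ 72, we get t ≡ 1 (mod 2).

(→) This fails: t = 1 gives 1 ≡ 1 (mod 2) but 1 ≡ 1 (mod 9), so the conjunction on the right does not hold.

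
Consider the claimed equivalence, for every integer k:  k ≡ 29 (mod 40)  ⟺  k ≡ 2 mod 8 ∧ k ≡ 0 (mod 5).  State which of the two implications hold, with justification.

(⇒) fails and (⇐) fails.

(⇒) This fails: k = 29 gives 29 ≡ 29 (mod 40) but 29 ≡ 5 (mod 8), so the conjunction on the right does not hold.

(⇐) This fails: k = 10 satisfies both congruences on the right (10 ≡ 2 mod 8 and 10 ≡ 0 mod 5) yet 10 ≡ 10 (mod 40), not 29.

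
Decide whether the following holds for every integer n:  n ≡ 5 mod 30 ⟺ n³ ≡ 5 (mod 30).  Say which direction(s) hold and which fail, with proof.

Both directions hold; the statement is true.

(⇐) Suppose n³ ≡ 5 (mod 30). The only residue r in {0, …, 29} with r³ ≡ 5 (mod 30) is r = 5, so n ≡ 5 (mod 30).

(⇒) Suppose n ≡ 5 mod 30. Write n = 30j + 5. Then (30j + 5)³ = 27000j³ + 13500j² + 2250j + 125 = 30(900j³ + 450j² + 75j + 4) + 5, so n³ ≡ 5 (mod 30).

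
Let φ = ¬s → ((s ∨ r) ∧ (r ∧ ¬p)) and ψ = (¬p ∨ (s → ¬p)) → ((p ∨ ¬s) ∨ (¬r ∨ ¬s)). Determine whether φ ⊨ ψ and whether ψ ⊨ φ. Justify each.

(⟹) This fails. Under r = T, s = T, p = F, the left side is true but the right side is false.

(⟸) This fails. Under r = F, s = F, p = F, the left side is false but the right side is true.

Neither direction holds.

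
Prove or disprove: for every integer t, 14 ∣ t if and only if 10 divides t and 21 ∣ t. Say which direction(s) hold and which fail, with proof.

Not equivalent: only (⇐) holds.

(→) This fails: take t = 14. Certainly 14 ∣ 14, but 10 ∤ 14.

(←) Suppose 10 ∣ t and 21 ∣ t. Any common multiple of 10 and 21 is a multiple of their lcm; here gcd(10, 21) = 1, so lcm(10, 21) = 10·21 = 210, so 210 ∣ t. Since 14 ∣ 210, it follows that 14 ∣ t.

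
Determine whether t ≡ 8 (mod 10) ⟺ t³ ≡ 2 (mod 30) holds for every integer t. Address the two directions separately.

Forward direction. This fails: take t = 18. Then 18 ≡ 8 (mod 10), but 18³ = 5832 ≡ 12 (mod 30), not 2.

Converse. The residues r modulo 30 with r³ ≡ 2 (mod 30) are exactly {8}, and each is ≡ 8 (mod 10).

Only the converse holds.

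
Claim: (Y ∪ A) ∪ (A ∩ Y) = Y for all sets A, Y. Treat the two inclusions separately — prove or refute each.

(⊇) Let x ∈ Y. Then either x ∈ Y and x ∉ A; or x ∈ A ∩ Y. In each case x ∈ (Y ∪ A) ∪ (A ∩ Y), so Y ⊆ (Y ∪ A) ∪ (A ∩ Y).

(⊆) This inclusion fails. Take A = {1}, Y = ∅; then 1 ∈ (Y ∪ A) ∪ (A ∩ Y) but 1 ∉ Y.

Only the reverse inclusion holds.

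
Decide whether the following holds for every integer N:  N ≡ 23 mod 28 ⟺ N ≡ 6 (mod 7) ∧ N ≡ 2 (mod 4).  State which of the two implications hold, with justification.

Both directions fail.

Forward direction. This fails: N = 23 gives 23 ≡ 23 (mod 28) but 23 ≡ 2 (mod 7), so the conjunction on the right does not hold.

Converse. This fails: N = 6 satisfies both congruences on the right (6 ≡ 6 mod 7 and 6 ≡ 2 mod 4) yet 6 ≡ 6 (mod 28), not 23.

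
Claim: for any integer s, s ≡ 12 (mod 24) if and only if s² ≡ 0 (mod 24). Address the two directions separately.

Forward direction. Suppose s ≡ 12 (mod 24). Write s = 24j + 12. Then (24j + 12)² = 576j² + 576j + 144 = 24(24j² + 24j + 6) + 0, so s² ≡ 0 (mod 24).

Converse. This fails: take s = 0. Then 0² = 0 ≡ 0 (mod 24), yet 0 ≡ 0 (mod 24), not 12.

Not equivalent: only (⇒) holds.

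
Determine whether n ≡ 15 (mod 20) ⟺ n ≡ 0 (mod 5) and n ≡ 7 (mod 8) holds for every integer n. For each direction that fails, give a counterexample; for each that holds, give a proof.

The forward direction fails; the converse holds.

(→) This fails: n = 35 gives 35 ≡ 15 (mod 20) but 35 ≡ 3 (mod 8), so the conjunction on the right does not hold.

(←) Conversely, if n ≡ 0 (mod 5) and n ≡ 7 (mod 8), then by the Chinese remainder theorem n ≡ 15 (mod 40). Since 15 ≡ 15 (mod 20) and 20 ∣ 40, we get n ≡ 15 (mod 20).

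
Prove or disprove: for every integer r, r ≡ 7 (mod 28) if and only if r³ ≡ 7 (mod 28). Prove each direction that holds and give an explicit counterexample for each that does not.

The biconditional holds.

(⇒) Suppose r ≡ 7 (mod 28). Write r = 28j + 7. Then (28j + 7)³ = 21952j³ + 16464j² + 4116j + 343 = 28(784j³ + 588j² + 147j + 12) + 7, so r³ ≡ 7 (mod 28).

(⇐) Conversely, suppose r³ ≡ 7 (mod 28). The only residue r in {0, …, 27} with r³ ≡ 7 (mod 28) is r = 7, so r ≡ 7 (mod 28).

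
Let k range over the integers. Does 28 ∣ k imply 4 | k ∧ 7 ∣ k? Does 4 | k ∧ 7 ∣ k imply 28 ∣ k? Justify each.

The biconditional holds.

(⟹) If 28 ∣ k, write k = 28q. Since 28 = 7·4, k = 4·(7q), so 4 ∣ k; and since 28 = 4·7, k = 7·(4q), so 7 ∣ k.

(⟸) Suppose 4 ∣ k and 7 ∣ k. Any common multiple of 4 and 7 is a multiple of their lcm; here gcd(4, 7) = 1, so lcm(4, 7) = 4·7 = 28, so 28 ∣ k.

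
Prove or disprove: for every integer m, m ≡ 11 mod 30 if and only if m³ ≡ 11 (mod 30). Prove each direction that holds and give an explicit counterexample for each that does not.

Equivalent; both directions hold.

(⇒) Suppose m ≡ 11 mod 30. Write m = 30j + 11. Then (30j + 11)³ = 27000j³ + 29700j² + 10890j + 1331 = 30(900j³ + 990j² + 363j + 44) + 11, so m³ ≡ 11 (mod 30).

(⇐) Conversely, suppose m³ ≡ 11 (mod 30). The only residue r in {0, …, 29} with r³ ≡ 11 (mod 30) is r = 11, so m ≡ 11 (mod 30).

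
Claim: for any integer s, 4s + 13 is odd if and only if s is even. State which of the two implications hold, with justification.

Not equivalent: only (⇐) holds.

(←) Suppose s is even. Since 4 is even, 4s is even for every s, so 4s + 13 has the same parity as 13, which is odd. Hence 4s + 13 is odd.

(→) This fails: take s = 5. Then 4s + 13 = 33, which is odd, yet s = 5 is odd, not even.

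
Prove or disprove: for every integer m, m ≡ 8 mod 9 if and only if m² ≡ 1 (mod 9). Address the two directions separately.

[⇒] Suppose m ≡ 8 mod 9. Write m = 9j + 8. Then (9j + 8)² = 81j² + 144j + 64 = 9(9j² + 16j + 7) + 1, so m² ≡ 1 (mod 9).

[⇐] This fails: take m = 1. Then 1² = 1 ≡ 1 (mod 9), yet 1 ≡ 1 (mod 9), not 8.

Not equivalent: only (⇒) holds.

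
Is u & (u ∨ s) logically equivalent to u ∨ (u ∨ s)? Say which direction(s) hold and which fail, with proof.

(⟹) Assume the antecedent. If u is true, u ∨ (u ∨ s) reduces to true regardless of the other variables. If u is false, the antecedent cannot hold. Either way u ∨ (u ∨ s) holds.

(⟸) This fails. Under u = F, s = T, the left side is false but the right side is true.

Only the forward implication holds.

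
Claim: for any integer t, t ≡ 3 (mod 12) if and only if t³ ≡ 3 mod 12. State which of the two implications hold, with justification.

Both implications hold.

Forward direction. Suppose t ≡ 3 (mod 12). Write t = 12j + 3. Then (12j + 3)³ = 1728j³ + 1296j² + 324j + 27 = 12(144j³ + 108j² + 27j + 2) + 3, so t³ ≡ 3 (mod 12).

Converse. For the converse, argue contrapositively. If t ≢ 3 (mod 12), then t is congruent to one of 0, 1, 2, 4, 5, 6, 7, 8, 9, 10, 11 modulo 12, and these give t³ ≡ 0, 1, 8, 4, 5, 0, 7, 8, 9, 4, 11 respectively — never 3.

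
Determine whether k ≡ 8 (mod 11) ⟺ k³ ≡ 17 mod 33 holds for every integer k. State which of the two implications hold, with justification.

The forward direction fails; the converse holds.

Converse. The residues r modulo 33 with r³ ≡ 17 (mod 33) are exactly {8}, and each is ≡ 8 (mod 11).

Forward direction. This fails: take k = 19. Then 19 ≡ 8 (mod 11), but 19³ = 6859 ≡ 28 (mod 33), not 17.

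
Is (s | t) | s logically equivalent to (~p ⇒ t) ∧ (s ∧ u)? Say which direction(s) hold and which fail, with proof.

(⇐) Assume the antecedent. If t is true, (s | t) | s reduces to true regardless of the other variables. If t is false, the antecedent forces (t = F, p = T, s = T, u = T), and (s | t) | s holds there. Either way (s | t) | s holds.

(⇒) This fails. Under t = T, p = F, s = F, u = F, the left side is true but the right side is false.

The forward direction fails; the converse holds.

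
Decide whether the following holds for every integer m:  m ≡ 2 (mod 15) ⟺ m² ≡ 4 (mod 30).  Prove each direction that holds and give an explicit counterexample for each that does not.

Neither implication holds.

(⇒) This fails: take m = 17. Then 17 ≡ 2 (mod 15), but 17² = 289 ≡ 19 (mod 30), not 4.

(⇐) This fails: take m = 8. Then 8² = 64 ≡ 4 (mod 30), yet 8 ≡ 8 (mod 15), not 2.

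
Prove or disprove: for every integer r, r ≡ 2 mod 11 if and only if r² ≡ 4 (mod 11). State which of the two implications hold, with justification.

The forward direction holds; the converse fails.

(→) Suppose r ≡ 2 mod 11. Write r = 11j + 2. Then (11j + 2)² = 121j² + 44j + 4 = 11(11j² + 4j) + 4, so r² ≡ 4 (mod 11).

(←) This fails: take r = 9. Then 9² = 81 ≡ 4 (mod 11), yet 9 ≡ 9 (mod 11), not 2.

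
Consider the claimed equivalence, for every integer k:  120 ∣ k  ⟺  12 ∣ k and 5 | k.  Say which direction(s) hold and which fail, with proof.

Only the forward implication holds.

[⇐] This fails: take k = 60. Both 12 ∣ 60 and 5 ∣ 60, yet 60 is not a multiple of 120 (since 60 = 0·120 + 60), so 120 ∤ 60.

[⇒] If 120 ∣ k, write k = 120q. Since 120 = 10·12, k = 12·(10q), so 12 ∣ k; and since 120 = 24·5, k = 5·(24q), so 5 ∣ k.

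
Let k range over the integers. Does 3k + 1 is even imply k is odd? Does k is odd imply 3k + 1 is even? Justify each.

(→) Suppose 3k + 1 is even. Since 3 is odd, 3k and k have the same parity, so 3k + 1 ≡ k + 1 (mod 2). As 1 is odd, 3k + 1 is even exactly when k is odd. Thus k is odd.

(←) Conversely, suppose k is odd; write k = 2j + 1. Then 3k + 1 = 3·(2j + 1) + 1 = 2·3j + 4, which is even.

Both directions hold.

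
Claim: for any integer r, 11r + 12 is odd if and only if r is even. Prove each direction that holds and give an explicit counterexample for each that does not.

[⇒] This fails: r = 1 gives 11r + 12 = 23, which is odd, but 1 is odd, not even.

[⇐] This also fails: r = 0 is even, but 11r + 12 = 12 is even, not odd.

Neither implication holds.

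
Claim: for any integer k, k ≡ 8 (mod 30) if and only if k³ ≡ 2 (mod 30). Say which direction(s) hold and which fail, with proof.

(←) Suppose k³ ≡ 2 (mod 30). The only residue r in {0, …, 29} with r³ ≡ 2 (mod 30) is r = 8, so k ≡ 8 (mod 30).

(→) Suppose k ≡ 8 (mod 30). Write k = 30j + 8. Then (30j + 8)³ = 27000j³ + 21600j² + 5760j + 512 = 30(900j³ + 720j² + 192j + 17) + 2, so k³ ≡ 2 (mod 30).

Both directions hold.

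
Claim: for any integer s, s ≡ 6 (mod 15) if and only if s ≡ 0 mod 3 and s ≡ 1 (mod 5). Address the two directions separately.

The biconditional holds.

[⇒] Suppose s ≡ 6 (mod 15); write s = 15j + 6. Since 3 ∣ 15, reducing mod 3 gives s ≡ 6 ≡ 0 (mod 3); since 5 ∣ 15, reducing mod 5 gives s ≡ 6 ≡ 1 (mod 5).

[⇐] Conversely, if s ≡ 0 (mod 3) and s ≡ 1 (mod 5), then by the Chinese remainder theorem s ≡ 6 (mod 15). This is exactly s ≡ 6 (mod 15).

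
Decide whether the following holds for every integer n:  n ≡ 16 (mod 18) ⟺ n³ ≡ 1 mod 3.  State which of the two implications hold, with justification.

(⇒) holds; (⇐) fails.

[⇐] This fails: take n = 1. Then 1³ = 1 ≡ 1 (mod 3), yet 1 ≡ 1 (mod 18), not 16.

[⇒] Suppose n ≡ 16 (mod 18). Then n³ ≡ 16³ = 4096 (mod 18), and since 3 ∣ 18, also n³ ≡ 1 (mod 3).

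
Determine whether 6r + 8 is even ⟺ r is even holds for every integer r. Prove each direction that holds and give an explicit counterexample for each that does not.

[⇒] This fails: take r = 1. Then 6r + 8 = 14, which is even, yet r = 1 is odd, not even.

[⇐] Suppose r is even. Since 6 is even, 6r is even for every r, so 6r + 8 has the same parity as 8, which is even. Hence 6r + 8 is even.

Only the converse holds.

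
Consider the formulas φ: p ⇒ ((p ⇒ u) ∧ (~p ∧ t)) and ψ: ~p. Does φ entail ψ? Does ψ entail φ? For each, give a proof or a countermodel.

Forward direction. Assume the antecedent. If p is true, the antecedent cannot hold. If p is false, ~p reduces to true regardless of the other variables. Either way ~p holds.

Converse. Assume the antecedent. If p is true, the antecedent cannot hold. If p is false, p ⇒ ((p ⇒ u) ∧ (~p ∧ t)) reduces to true regardless of the other variables. Either way p ⇒ ((p ⇒ u) ∧ (~p ∧ t)) holds.

Both directions hold.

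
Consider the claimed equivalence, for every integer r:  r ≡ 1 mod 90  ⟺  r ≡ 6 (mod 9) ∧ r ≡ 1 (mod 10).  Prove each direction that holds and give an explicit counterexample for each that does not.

Neither implication holds.

Forward direction. This fails: r = 1 gives 1 ≡ 1 (mod 90) but 1 ≡ 1 (mod 9), so the conjunction on the right does not hold.

Converse. This fails: r = 51 satisfies both congruences on the right (51 ≡ 6 mod 9 and 51 ≡ 1 mod 10) yet 51 ≡ 51 (mod 90), not 1.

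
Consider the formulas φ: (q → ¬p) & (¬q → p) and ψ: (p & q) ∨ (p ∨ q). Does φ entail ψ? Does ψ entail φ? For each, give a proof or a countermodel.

Not equivalent: only (⇒) holds.

(⟹) Assume the antecedent. If q is true, (p & q) ∨ (p ∨ q) reduces to true regardless of the other variables. If q is false, the antecedent forces (q = F, p = T), and (p & q) ∨ (p ∨ q) holds there. Either way (p & q) ∨ (p ∨ q) holds.

(⟸) This fails. Under q = T, p = T, the left side is false but the right side is true.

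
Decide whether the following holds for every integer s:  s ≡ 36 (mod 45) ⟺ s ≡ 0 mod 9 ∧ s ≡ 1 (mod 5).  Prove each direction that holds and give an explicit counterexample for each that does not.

Converse. If s ≡ 0 (mod 9) and s ≡ 1 (mod 5), then by the Chinese remainder theorem s ≡ 36 (mod 45). This is exactly s ≡ 36 (mod 45).

Forward direction. Suppose s ≡ 36 (mod 45); write s = 45j + 36. Since 9 ∣ 45, reducing mod 9 gives s ≡ 36 ≡ 0 (mod 9); since 5 ∣ 45, reducing mod 5 gives s ≡ 36 ≡ 1 (mod 5).

The biconditional holds.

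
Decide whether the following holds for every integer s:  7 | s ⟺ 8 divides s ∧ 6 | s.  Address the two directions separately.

(⇒) fails and (⇐) fails.

(→) This fails: take s = 7. Certainly 7 ∣ 7, but 8 ∤ 7.

(←) This fails: take s = 24. Both 8 ∣ 24 and 6 ∣ 24, yet 24 is not a multiple of 7 (since 24 = 3·7 + 3), so 7 ∤ 24.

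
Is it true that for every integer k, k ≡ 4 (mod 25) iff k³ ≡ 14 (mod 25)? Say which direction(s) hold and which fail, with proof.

(⇐) Suppose k³ ≡ 14 (mod 25). The only residue r in {0, …, 24} with r³ ≡ 14 (mod 25) is r = 4, so k ≡ 4 (mod 25).

(⇒) Suppose k ≡ 4 (mod 25). Write k = 25j + 4. Then (25j + 4)³ = 15625j³ + 7500j² + 1200j + 64 = 25(625j³ + 300j² + 48j + 2) + 14, so k³ ≡ 14 (mod 25).

Both directions hold; the statement is true.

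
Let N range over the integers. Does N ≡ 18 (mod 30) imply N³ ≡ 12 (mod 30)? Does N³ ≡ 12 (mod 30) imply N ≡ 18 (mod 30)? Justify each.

(⇐) Suppose N³ ≡ 12 (mod 30). The only residue r in {0, …, 29} with r³ ≡ 12 (mod 30) is r = 18, so N ≡ 18 (mod 30).

(⇒) Suppose N ≡ 18 (mod 30). Write N = 30j + 18. Then (30j + 18)³ = 27000j³ + 48600j² + 29160j + 5832 = 30(900j³ + 1620j² + 972j + 194) + 12, so N³ ≡ 12 (mod 30).

Both directions hold.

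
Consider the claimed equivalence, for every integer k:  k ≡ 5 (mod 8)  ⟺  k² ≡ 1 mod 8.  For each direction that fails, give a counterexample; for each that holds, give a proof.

Not equivalent: only (⇒) holds.

(⟹) Suppose k ≡ 5 (mod 8). Write k = 8j + 5. Then (8j + 5)² = 64j² + 80j + 25 = 8(8j² + 10j + 3) + 1, so k² ≡ 1 (mod 8).

(⟸) This fails: take k = 1. Then 1² = 1 ≡ 1 (mod 8), yet 1 ≡ 1 (mod 8), not 5.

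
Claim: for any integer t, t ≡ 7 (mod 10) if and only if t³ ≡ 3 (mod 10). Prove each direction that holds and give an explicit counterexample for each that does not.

Equivalent; both directions hold.

(⟸) Suppose t³ ≡ 3 (mod 10). The only residue r in {0, …, 9} with r³ ≡ 3 (mod 10) is r = 7, so t ≡ 7 (mod 10).

(⟹) Suppose t ≡ 7 (mod 10). Write t = 10j + 7. Then (10j + 7)³ = 1000j³ + 2100j² + 1470j + 343 = 10(100j³ + 210j² + 147j + 34) + 3, so t³ ≡ 3 (mod 10).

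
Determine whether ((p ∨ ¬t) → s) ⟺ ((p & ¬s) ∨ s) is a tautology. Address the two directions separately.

Neither implication holds.

(⇒) This fails. Under t = T, s = F, p = F, the left side is true but the right side is false.

(⇐) This fails. Under t = F, s = F, p = T, the left side is false but the right side is true.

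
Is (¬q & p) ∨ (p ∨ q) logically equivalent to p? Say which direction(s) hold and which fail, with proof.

Forward direction. This fails. Under p = F, q = T, the left side is true but the right side is false.

Converse. Assume the antecedent. If p is true, (¬q & p) ∨ (p ∨ q) reduces to true regardless of the other variables. If p is false, the antecedent cannot hold. Either way (¬q & p) ∨ (p ∨ q) holds.

(⇒) fails; (⇐) holds.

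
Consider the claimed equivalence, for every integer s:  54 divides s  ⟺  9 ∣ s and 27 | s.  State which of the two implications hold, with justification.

The forward direction holds; the converse fails.

(⟹) If 54 ∣ s, write s = 54q. Since 54 = 6·9, s = 9·(6q), so 9 ∣ s; and since 54 = 2·27, s = 27·(2q), so 27 ∣ s.

(⟸) This fails: take s = 27. Both 9 ∣ 27 and 27 ∣ 27, yet 27 is not a multiple of 54 (since 27 = 0·54 + 27), so 54 ∤ 27.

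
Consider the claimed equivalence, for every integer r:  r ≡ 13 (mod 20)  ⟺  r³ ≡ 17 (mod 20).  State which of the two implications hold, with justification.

(⟹) Suppose r ≡ 13 (mod 20). Write r = 20j + 13. Then (20j + 13)³ = 8000j³ + 15600j² + 10140j + 2197 = 20(400j³ + 780j² + 507j + 109) + 17, so r³ ≡ 17 (mod 20).

(⟸) Conversely, suppose r³ ≡ 17 (mod 20). The only residue r in {0, …, 19} with r³ ≡ 17 (mod 20) is r = 13, so r ≡ 13 (mod 20).

Equivalent; both directions hold.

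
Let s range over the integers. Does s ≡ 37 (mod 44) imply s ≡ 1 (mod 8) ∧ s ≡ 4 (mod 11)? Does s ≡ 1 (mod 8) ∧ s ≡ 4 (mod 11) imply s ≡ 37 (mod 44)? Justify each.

(⇒) This fails: s = 37 gives 37 ≡ 37 (mod 44) but 37 ≡ 5 (mod 8), so the conjunction on the right does not hold.

(⇐) Conversely, if s ≡ 1 (mod 8) and s ≡ 4 (mod 11), then by the Chinese remainder theorem s ≡ 81 (mod 88). Since 81 ≡ 37 (mod 44) and 44 ∣ 88, we get s ≡ 37 (mod 44).

(⇒) fails; (⇐) holds.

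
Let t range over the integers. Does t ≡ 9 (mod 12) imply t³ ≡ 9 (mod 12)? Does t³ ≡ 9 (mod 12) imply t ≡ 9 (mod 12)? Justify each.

(←) Suppose t³ ≡ 9 (mod 12). The only residue r in {0, …, 11} with r³ ≡ 9 (mod 12) is r = 9, so t ≡ 9 (mod 12).

(→) Suppose t ≡ 9 (mod 12). Write t = 12j + 9. Then (12j + 9)³ = 1728j³ + 3888j² + 2916j + 729 = 12(144j³ + 324j² + 243j + 60) + 9, so t³ ≡ 9 (mod 12).

Equivalent; both directions hold.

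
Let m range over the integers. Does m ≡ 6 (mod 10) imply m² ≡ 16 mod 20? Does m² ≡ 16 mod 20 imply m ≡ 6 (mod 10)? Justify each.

[⇒] Suppose m ≡ 6 (mod 10). Working modulo 20, m ∈ {6, 16}; for each such r, r² ≡ 16 (mod 20).

[⇐] This fails: take m = 4. Then 4² = 16 ≡ 16 (mod 20), yet 4 ≡ 4 (mod 10), not 6.

(⇒) holds; (⇐) fails.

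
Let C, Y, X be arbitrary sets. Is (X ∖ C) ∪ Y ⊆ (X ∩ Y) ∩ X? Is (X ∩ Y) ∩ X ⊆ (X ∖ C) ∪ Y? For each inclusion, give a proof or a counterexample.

(⊆) This inclusion fails. Take C = ∅, Y = {1}, X = ∅; then 1 ∈ (X ∖ C) ∪ Y but 1 ∉ (X ∩ Y) ∩ X.

(⊇) Let x ∈ (X ∩ Y) ∩ X. Then either x ∈ Y ∩ X and x ∉ C; or x ∈ C ∩ Y ∩ X. In each case x ∈ (X ∖ C) ∪ Y, so (X ∩ Y) ∩ X ⊆ (X ∖ C) ∪ Y.

(⊆) fails; (⊇) holds.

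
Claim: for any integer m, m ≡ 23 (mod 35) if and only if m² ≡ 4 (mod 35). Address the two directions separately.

Only the forward direction holds.

(⟹) Suppose m ≡ 23 (mod 35). Write m = 35j + 23. Then (35j + 23)² = 1225j² + 1610j + 529 = 35(35j² + 46j + 15) + 4, so m² ≡ 4 (mod 35).

(⟸) This fails: take m = 2. Then 2² = 4 ≡ 4 (mod 35), yet 2 ≡ 2 (mod 35), not 23.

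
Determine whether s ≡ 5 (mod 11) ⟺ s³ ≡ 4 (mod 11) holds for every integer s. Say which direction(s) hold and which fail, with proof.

(⇒) Suppose s ≡ 5 (mod 11). Write s = 11j + 5. Then (11j + 5)³ = 1331j³ + 1815j² + 825j + 125 = 11(121j³ + 165j² + 75j + 11) + 4, so s³ ≡ 4 (mod 11).

(⇐) Conversely, suppose s³ ≡ 4 (mod 11). The only residue r in {0, …, 10} with r³ ≡ 4 (mod 11) is r = 5, so s ≡ 5 (mod 11).

Equivalent; both directions hold.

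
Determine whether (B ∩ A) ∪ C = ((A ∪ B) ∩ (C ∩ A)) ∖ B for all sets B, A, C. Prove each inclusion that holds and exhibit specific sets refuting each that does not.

Only the reverse inclusion holds.

(⊆) This inclusion fails. Take B = {1}, A = {1}, C = ∅; then 1 ∈ (B ∩ A) ∪ C but 1 ∉ ((A ∪ B) ∩ (C ∩ A)) ∖ B.

(⊇) Let x ∈ ((A ∪ B) ∩ (C ∩ A)) ∖ B. Then x ∈ A ∩ C and x ∉ B, from which x ∈ (B ∩ A) ∪ C.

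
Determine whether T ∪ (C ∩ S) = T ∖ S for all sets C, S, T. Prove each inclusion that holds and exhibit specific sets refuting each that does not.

(⟸) Let x ∈ T ∖ S. Then either x ∈ T and x ∉ C, S; or x ∈ C ∩ T and x ∉ S. In each case x ∈ T ∪ (C ∩ S), so T ∖ S ⊆ T ∪ (C ∩ S).

(⟹) This inclusion fails. Take C = {1}, S = {1}, T = ∅; then 1 ∈ T ∪ (C ∩ S) but 1 ∉ T ∖ S.

The sets are not equal: only the reverse inclusion holds.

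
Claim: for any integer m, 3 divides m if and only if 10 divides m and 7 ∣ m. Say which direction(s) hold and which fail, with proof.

Both directions fail.

Forward direction. This fails: take m = 3. Certainly 3 ∣ 3, but 10 ∤ 3.

Converse. This fails: take m = 70. Both 10 ∣ 70 and 7 ∣ 70, yet 70 is not a multiple of 3 (since 70 = 23·3 + 1), so 3 ∤ 70.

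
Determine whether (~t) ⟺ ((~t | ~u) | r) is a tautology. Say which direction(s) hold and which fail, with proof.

The forward direction holds; the converse fails.

(⇒) Assume the antecedent. If r is true, (~t | ~u) | r reduces to true regardless of the other variables. If r is false, the antecedent forces (r = F, u = F, t = F) or (r = F, u = T, t = F), and (~t | ~u) | r holds there. Either way (~t | ~u) | r holds.

(⇐) This fails. Under r = F, u = F, t = T, the left side is false but the right side is true.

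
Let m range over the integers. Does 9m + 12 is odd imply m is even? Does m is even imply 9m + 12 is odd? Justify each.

(⇒) This fails: m = 3 gives 9m + 12 = 39, which is odd, but 3 is odd, not even.

(⇐) This also fails: m = 6 is even, but 9m + 12 = 66 is even, not odd.

(⇒) fails and (⇐) fails.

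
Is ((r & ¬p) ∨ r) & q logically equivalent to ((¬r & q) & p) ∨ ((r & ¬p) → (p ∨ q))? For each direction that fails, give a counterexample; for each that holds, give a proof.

Only the forward implication holds.

(⟹) Assume the antecedent. If q is true, the consequent reduces to true regardless of the other variables. If q is false, the antecedent cannot hold. Either way the consequent holds.

(⟸) This fails. Under q = F, r = F, p = F, the left side is false but the right side is true.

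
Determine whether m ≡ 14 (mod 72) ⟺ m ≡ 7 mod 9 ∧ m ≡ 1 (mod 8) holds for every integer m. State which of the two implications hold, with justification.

(→) This fails: m = 14 gives 14 ≡ 14 (mod 72) but 14 ≡ 5 (mod 9), so the conjunction on the right does not hold.

(←) This fails: m = 25 satisfies both congruences on the right (25 ≡ 7 mod 9 and 25 ≡ 1 mod 8) yet 25 ≡ 25 (mod 72), not 14.

Neither direction holds.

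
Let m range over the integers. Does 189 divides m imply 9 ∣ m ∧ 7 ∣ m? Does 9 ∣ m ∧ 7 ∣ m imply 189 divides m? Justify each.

(⇒) If 189 ∣ m, write m = 189q. Since 189 = 21·9, m = 9·(21q), so 9 ∣ m; and since 189 = 27·7, m = 7·(27q), so 7 ∣ m.

(⇐) This fails: take m = 63. Both 9 ∣ 63 and 7 ∣ 63, yet 63 is not a multiple of 189 (since 63 = 0·189 + 63), so 189 ∤ 63.

(⇒) holds; (⇐) fails.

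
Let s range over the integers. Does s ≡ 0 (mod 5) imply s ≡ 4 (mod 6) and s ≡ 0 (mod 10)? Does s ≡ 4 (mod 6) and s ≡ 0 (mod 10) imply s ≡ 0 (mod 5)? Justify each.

Only the converse holds.

Converse. If s ≡ 4 (mod 6) and s ≡ 0 (mod 10), then by the Chinese remainder theorem s ≡ 10 (mod 30). Since 10 ≡ 0 (mod 5) and 5 ∣ 30, we get s ≡ 0 (mod 5).

Forward direction. This fails: s = 0 gives 0 ≡ 0 (mod 5) but 0 ≡ 0 (mod 6), so the conjunction on the right does not hold.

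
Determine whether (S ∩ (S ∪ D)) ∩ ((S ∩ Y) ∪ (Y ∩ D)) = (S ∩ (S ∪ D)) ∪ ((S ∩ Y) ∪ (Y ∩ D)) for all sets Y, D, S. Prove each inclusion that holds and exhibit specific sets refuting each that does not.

The sets are not equal: only the forward inclusion holds.

(⟸) This inclusion fails. Take Y = {1}, D = {1}, S = ∅; then 1 ∈ (S ∩ (S ∪ D)) ∪ ((S ∩ Y) ∪ (Y ∩ D)) but 1 ∉ (S ∩ (S ∪ D)) ∩ ((S ∩ Y) ∪ (Y ∩ D)).

(⟹) Let x ∈ (S ∩ (S ∪ D)) ∩ ((S ∩ Y) ∪ (Y ∩ D)). Then either x ∈ Y ∩ S and x ∉ D; or x ∈ Y ∩ D ∩ S. In each case x ∈ (S ∩ (S ∪ D)) ∪ ((S ∩ Y) ∪ (Y ∩ D)), so (S ∩ (S ∪ D)) ∩ ((S ∩ Y) ∪ (Y ∩ D)) ⊆ (S ∩ (S ∪ D)) ∪ ((S ∩ Y) ∪ (Y ∩ D)).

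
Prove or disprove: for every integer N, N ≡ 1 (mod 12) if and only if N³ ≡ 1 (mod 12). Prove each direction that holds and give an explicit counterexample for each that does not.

Both directions hold.

(⟹) Suppose N ≡ 1 (mod 12). Write N = 12j + 1. Then (12j + 1)³ = 1728j³ + 432j² + 36j + 1 = 12(144j³ + 36j² + 3j) + 1, so N³ ≡ 1 (mod 12).

(⟸) Conversely, suppose N³ ≡ 1 (mod 12). The only residue r in {0, …, 11} with r³ ≡ 1 (mod 12) is r = 1, so N ≡ 1 (mod 12).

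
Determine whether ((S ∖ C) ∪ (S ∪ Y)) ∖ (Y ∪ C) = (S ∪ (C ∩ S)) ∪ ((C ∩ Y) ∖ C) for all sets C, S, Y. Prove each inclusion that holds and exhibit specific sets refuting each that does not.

(⟸) This inclusion fails. Take C = {1}, S = {1}, Y = ∅; then 1 ∈ (S ∪ (C ∩ S)) ∪ ((C ∩ Y) ∖ C) but 1 ∉ ((S ∖ C) ∪ (S ∪ Y)) ∖ (Y ∪ C).

(⟹) Let x ∈ ((S ∖ C) ∪ (S ∪ Y)) ∖ (Y ∪ C). Then x ∈ S and x ∉ C, Y, from which x ∈ (S ∪ (C ∩ S)) ∪ ((C ∩ Y) ∖ C).

The sets are not equal: only the forward inclusion holds.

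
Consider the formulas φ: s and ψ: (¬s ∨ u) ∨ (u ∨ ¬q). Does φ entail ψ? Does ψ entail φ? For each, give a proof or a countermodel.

Neither direction holds.

(⇒) This fails. Under q = T, u = F, s = T, the left side is true but the right side is false.

(⇐) This fails. Under q = F, u = F, s = F, the left side is false but the right side is true.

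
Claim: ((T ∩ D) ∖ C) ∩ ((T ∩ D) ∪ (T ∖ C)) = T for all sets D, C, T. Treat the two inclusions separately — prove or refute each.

(⟹) Let x ∈ ((T ∩ D) ∖ C) ∩ ((T ∩ D) ∪ (T ∖ C)). Then x ∈ D ∩ T and x ∉ C, from which x ∈ T.

(⟸) This inclusion fails. Take D = ∅, C = ∅, T = {1}; then 1 ∈ T but 1 ∉ ((T ∩ D) ∖ C) ∩ ((T ∩ D) ∪ (T ∖ C)).

Only the forward inclusion holds.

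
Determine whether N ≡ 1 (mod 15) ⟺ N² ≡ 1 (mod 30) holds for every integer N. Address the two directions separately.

[⇒] This fails: take N = 16. Then 16 ≡ 1 (mod 15), but 16² = 256 ≡ 16 (mod 30), not 1.

[⇐] This fails: take N = 11. Then 11² = 121 ≡ 1 (mod 30), yet 11 ≡ 11 (mod 15), not 1.

Both directions fail.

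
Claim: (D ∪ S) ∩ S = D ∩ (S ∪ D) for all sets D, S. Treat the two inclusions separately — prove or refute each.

(⊆) This inclusion fails. Take D = ∅, S = {1}; then 1 ∈ (D ∪ S) ∩ S but 1 ∉ D ∩ (S ∪ D).

(⊇) This inclusion fails. Take D = {1}, S = ∅; then 1 ∈ D ∩ (S ∪ D) but 1 ∉ (D ∪ S) ∩ S.

Both inclusions fail.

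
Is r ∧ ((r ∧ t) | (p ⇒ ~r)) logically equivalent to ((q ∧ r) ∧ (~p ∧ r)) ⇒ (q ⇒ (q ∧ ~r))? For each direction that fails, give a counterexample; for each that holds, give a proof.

(⇒) fails and (⇐) fails.

(⟹) This fails. Under p = F, t = F, q = T, r = T, the left side is true but the right side is false.

(⟸) This fails. Under p = F, t = F, q = F, r = F, the left side is false but the right side is true.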